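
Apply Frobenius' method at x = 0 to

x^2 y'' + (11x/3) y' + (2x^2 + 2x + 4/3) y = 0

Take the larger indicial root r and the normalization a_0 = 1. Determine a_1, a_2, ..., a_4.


Write in Frobenius form y'' + (p(x)/x) y' + (q(x)/x^2) y = 0:
  p(x) = 11/3,  q(x) = 2x^2 + 2x + 4/3.
Indicial equation: r(r-1) + (11/3) r + (4/3) = 0 -> roots r_1 = -2/3, r_2 = -2.
Take r = r_1 = -2/3. Let y(x) = x^r sum_{n>=0} a_n x^n with a_0 = 1.
Substitute y = x^r sum a_n x^n and match x^{r+n}. The recurrence is
  D(n) a_n + 2 a_{n-1} + 2 a_{n-2} = 0,  where D(n) = (r+n)(r+n-1) + (11/3)(r+n) + (4/3).
  a_n = [-2 a_{n-1} - 2 a_{n-2}] / D(n).
Since the indicial polynomial factors as (r - r_1)(r - r_2), D(n) = (r_1 + n - r_1)(r_1 + n - r_2) = n(n + 4/3).
Evaluating step by step (a_0 = 1):
  n = 1: D(1) = 1(1 + 4/3) = 7/3; numerator = -2(1) = -2; a_1 = (-2)/(7/3) = -6/7
  n = 2: D(2) = 2(2 + 4/3) = 20/3; numerator = -2(-6/7) - 2(1) = -2/7; a_2 = (-2/7)/(20/3) = -3/70
  n = 3: D(3) = 3(3 + 4/3) = 13; numerator = -2(-3/70) - 2(-6/7) = 9/5; a_3 = (9/5)/(13) = 9/65
  n = 4: D(4) = 4(4 + 4/3) = 64/3; numerator = -2(9/65) - 2(-3/70) = -87/455; a_4 = (-87/455)/(64/3) = -261/29120

r = -2/3; a_0 = 1; a_1 = -6/7; a_2 = -3/70; a_3 = 9/65; a_4 = -261/29120


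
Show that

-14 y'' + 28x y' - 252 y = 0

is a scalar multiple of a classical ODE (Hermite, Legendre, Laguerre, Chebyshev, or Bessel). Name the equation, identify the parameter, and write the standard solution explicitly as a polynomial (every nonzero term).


All three coefficients share the factor -14; dividing through by -14 gives  y'' - 2x y' + 18 y = 0.
This matches the Hermite equation y'' - 2x y' + 2n y = 0 with 2n = 18, so n = 9; the polynomial solution is H_9(x).
With y = sum_k a_k x^k, matching x^k gives (k+2)(k+1) a_{k+2} = 2(k - n) a_k = 2(k - 9) a_k. The right side vanishes at k = 9, so the series with the parity of 9 terminates at degree 9.
Standard normalization: leading coefficient of H_n is 2^n, so a_9 = 2^9 = 512. Work downward with a_k = (k+1)(k+2) a_{k+2} / (2(k - n)):
  a_7 = (8)(9)(512) / (2(7 - 9)) = 36864/(-4) = -9216
  a_5 = (6)(7)(-9216) / (2(5 - 9)) = -387072/(-8) = 48384
  a_3 = (4)(5)(48384) / (2(3 - 9)) = 967680/(-12) = -80640
  a_1 = (2)(3)(-80640) / (2(1 - 9)) = -483840/(-16) = 30240
Hence H_9(x) = 512 x^9 - 9216 x^7 + 48384 x^5 - 80640 x^3 + 30240 x.

H_9(x); series = 512 x^9 - 9216 x^7 + 48384 x^5 - 80640 x^3 + 30240 x


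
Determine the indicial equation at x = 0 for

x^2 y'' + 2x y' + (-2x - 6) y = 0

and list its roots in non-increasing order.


Divide by x^2 to reach normal form y'' + P_1(x) y' + P_2(x) y = 0 with P_1(x) = 2/x and P_2(x) = -2/x - 6/x^2.
x = 0 is a singular point because the y'-coefficient 2/x has a pole at x = 0 and the y-coefficient -2/x - 6/x^2 has a pole at x = 0.
It is a regular singular point because x P_1(x) = p(x) = 2 and x^2 P_2(x) = q(x) = -2x - 6 are polynomials, hence analytic at x = 0.
p(0) = 2,  q(0) = -6.
Indicial equation: r(r-1) + p(0) r + q(0) = 0, i.e. r^2 + (p(0) - 1) r + q(0) = 0, i.e. r^2 + 1 r - 6 = 0.
Discriminant: (1)^2 - 4(-6) = 25, so r = (-1 ± 5)/2.
Solving: r_1 = 2, r_2 = -3.

indicial: r^2 + 1 r - 6 = 0; roots r_1 = 2, r_2 = -3


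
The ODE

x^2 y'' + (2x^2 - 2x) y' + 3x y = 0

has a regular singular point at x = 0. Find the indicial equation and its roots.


Divide by x^2 to reach normal form y'' + P_1(x) y' + P_2(x) y = 0 with P_1(x) = 2 - 2/x and P_2(x) = 3/x.
x = 0 is a singular point because the y'-coefficient 2 - 2/x has a pole at x = 0 and the y-coefficient 3/x has a pole at x = 0.
It is a regular singular point because x P_1(x) = p(x) = 2x - 2 and x^2 P_2(x) = q(x) = 3x are polynomials, hence analytic at x = 0.
p(0) = -2,  q(0) = 0.
Indicial equation: r(r-1) + p(0) r + q(0) = 0, i.e. r^2 + (p(0) - 1) r + q(0) = 0, i.e. r^2 - 3 r = 0.
Discriminant: (-3)^2 - 4(0) = 9, so r = (3 ± 3)/2.
Solving: r_1 = 3, r_2 = 0.

indicial: r^2 - 3 r = 0; roots r_1 = 3, r_2 = 0


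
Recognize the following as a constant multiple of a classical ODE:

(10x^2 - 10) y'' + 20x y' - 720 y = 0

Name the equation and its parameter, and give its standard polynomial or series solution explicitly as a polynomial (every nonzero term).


All three coefficients share the factor -10; dividing through by -10 gives  (1 - x^2) y'' - 2x y' + 72 y = 0.
This matches the Legendre equation (1 - x^2) y'' - 2x y' + n(n+1) y = 0 (note the -2x y' term) with n(n+1) = 72, so n = 8; the polynomial solution is P_8(x).
With y = sum_k a_k x^k, matching x^k gives (k+2)(k+1) a_{k+2} = [k(k+1) - n(n+1)] a_k = (k - 8)(k + 9) a_k. The right side vanishes at k = 8, so the series with the parity of 8 terminates at degree 8.
Standard normalization (P_n(1) = 1): leading coefficient (2n)!/(2^n (n!)^2) = 20922789888000/(256*1625702400) = 6435/128, so a_8 = 6435/128. Work downward with a_k = (k+1)(k+2) a_{k+2} / ((k - 8)(k + 9)):
  a_6 = (7)(8)(6435/128) / ((6 - 8)(6 + 9)) = (45045/16)/(-30) = -3003/32
  a_4 = (5)(6)(-3003/32) / ((4 - 8)(4 + 9)) = (-45045/16)/(-52) = 3465/64
  a_2 = (3)(4)(3465/64) / ((2 - 8)(2 + 9)) = (10395/16)/(-66) = -315/32
  a_0 = (1)(2)(-315/32) / ((0 - 8)(0 + 9)) = (-315/16)/(-72) = 35/128
Hence P_8(x) = 6435 x^8/128 - 3003 x^6/32 + 3465 x^4/64 - 315 x^2/32 + 35/128.

P_8(x); series = 6435 x^8/128 - 3003 x^6/32 + 3465 x^4/64 - 315 x^2/32 + 35/128


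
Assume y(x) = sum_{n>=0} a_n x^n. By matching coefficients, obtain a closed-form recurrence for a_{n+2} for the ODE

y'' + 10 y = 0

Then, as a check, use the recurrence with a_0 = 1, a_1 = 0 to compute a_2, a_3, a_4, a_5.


Substitute y = sum_n a_n x^n into y'' + (const) y = 0.
y''(x) = sum_{n>=0} (n+2)(n+1) a_{n+2} x^n.
The ODE becomes sum_n [(n+2)(n+1) a_{n+2} + 10 a_n] x^n = 0.
Setting each coefficient to zero gives the recurrence:
  (n+2)(n+1) a_{n+2} + 10 a_n = 0,
  a_{n+2} = -10 / ((n+1)(n+2)) a_n.

Check with a_0 = 1, a_1 = 0 (apply the recurrence for n = 0, 1, 2, 3): a_0 = 1, a_1 = 0, a_2 = -5, a_3 = 0, a_4 = 25/6, a_5 = 0.

a_{n+2} = -10/((n+1)(n+2)) * a_n; check: a_0 = 1, a_1 = 0, a_2 = -5, a_3 = 0, a_4 = 25/6, a_5 = 0


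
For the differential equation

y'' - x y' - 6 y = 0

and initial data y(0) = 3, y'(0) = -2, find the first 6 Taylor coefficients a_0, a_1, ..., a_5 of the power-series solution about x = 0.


Ansatz: y(x) = sum_{n>=0} a_n x^n, so y'(x) = sum_{n>=1} n a_n x^(n-1) and y''(x) = sum_{n>=2} n(n-1) a_n x^(n-2).
Substitute into P(x) y'' + Q(x) y' + R(x) y = 0 with P(x) = 1, Q(x) = -x, R(x) = -6, and match powers of x.
Initial conditions: a_0 = 3, a_1 = -2.
Setting the coefficient of each power of x to zero and solving order by order (substituting the coefficients already found):
  x^0: 2 a_2 - 6 a_0 = 0  ->  2 a_2 = 6 a_0 = 18  ->  a_2 = 9
  x^1: 6 a_3 - 7 a_1 = 0  ->  6 a_3 = 7 a_1 = -14  ->  a_3 = -7/3
  x^2: 12 a_4 - 8 a_2 = 0  ->  12 a_4 = 8 a_2 = 72  ->  a_4 = 6
  x^3: 20 a_5 - 9 a_3 = 0  ->  20 a_5 = 9 a_3 = -21  ->  a_5 = -21/20
Truncated series: y(x) = 3 - 2 x + 9 x^2 - (7/3) x^3 + 6 x^4 - (21/20) x^5 + O(x^6).

a_0 = 3; a_1 = -2; a_2 = 9; a_3 = -7/3; a_4 = 6; a_5 = -21/20


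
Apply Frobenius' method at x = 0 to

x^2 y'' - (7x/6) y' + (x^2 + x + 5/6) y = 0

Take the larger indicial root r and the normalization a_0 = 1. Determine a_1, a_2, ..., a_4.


Write in Frobenius form y'' + (p(x)/x) y' + (q(x)/x^2) y = 0:
  p(x) = -7/6,  q(x) = x^2 + x + 5/6.
Indicial equation: r(r-1) + (-7/6) r + (5/6) = 0 -> roots r_1 = 5/3, r_2 = 1/2.
Take r = r_1 = 5/3. Let y(x) = x^r sum_{n>=0} a_n x^n with a_0 = 1.
Substitute y = x^r sum a_n x^n and match x^{r+n}. The recurrence is
  D(n) a_n + 1 a_{n-1} + 1 a_{n-2} = 0,  where D(n) = (r+n)(r+n-1) + (-7/6)(r+n) + (5/6).
  a_n = [-1 a_{n-1} - 1 a_{n-2}] / D(n).
Since the indicial polynomial factors as (r - r_1)(r - r_2), D(n) = (r_1 + n - r_1)(r_1 + n - r_2) = n(n + 7/6).
Evaluating step by step (a_0 = 1):
  n = 1: D(1) = 1(1 + 7/6) = 13/6; numerator = -1(1) = -1; a_1 = (-1)/(13/6) = -6/13
  n = 2: D(2) = 2(2 + 7/6) = 19/3; numerator = -1(-6/13) - 1(1) = -7/13; a_2 = (-7/13)/(19/3) = -21/247
  n = 3: D(3) = 3(3 + 7/6) = 25/2; numerator = -1(-21/247) - 1(-6/13) = 135/247; a_3 = (135/247)/(25/2) = 54/1235
  n = 4: D(4) = 4(4 + 7/6) = 62/3; numerator = -1(54/1235) - 1(-21/247) = 51/1235; a_4 = (51/1235)/(62/3) = 153/76570

r = 5/3; a_0 = 1; a_1 = -6/13; a_2 = -21/247; a_3 = 54/1235; a_4 = 153/76570


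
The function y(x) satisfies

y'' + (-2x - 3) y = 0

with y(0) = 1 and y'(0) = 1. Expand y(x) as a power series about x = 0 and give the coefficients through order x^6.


Ansatz: y(x) = sum_{n>=0} a_n x^n, so y'(x) = sum_{n>=1} n a_n x^(n-1) and y''(x) = sum_{n>=2} n(n-1) a_n x^(n-2).
Substitute into P(x) y'' + Q(x) y' + R(x) y = 0 with P(x) = 1, Q(x) = 0, R(x) = -2x - 3, and match powers of x.
Initial conditions: a_0 = 1, a_1 = 1.
Setting the coefficient of each power of x to zero and solving order by order (substituting the coefficients already found):
  x^0: 2 a_2 - 3 a_0 = 0  ->  2 a_2 = 3 a_0 = 3  ->  a_2 = 3/2
  x^1: 6 a_3 - 3 a_1 - 2 a_0 = 0  ->  6 a_3 = 3 a_1 + 2 a_0 = 5  ->  a_3 = 5/6
  x^2: 12 a_4 - 3 a_2 - 2 a_1 = 0  ->  12 a_4 = 3 a_2 + 2 a_1 = 13/2  ->  a_4 = 13/24
  x^3: 20 a_5 - 3 a_3 - 2 a_2 = 0  ->  20 a_5 = 3 a_3 + 2 a_2 = 11/2  ->  a_5 = 11/40
  x^4: 30 a_6 - 3 a_4 - 2 a_3 = 0  ->  30 a_6 = 3 a_4 + 2 a_3 = 79/24  ->  a_6 = 79/720
Truncated series: y(x) = 1 + x + (3/2) x^2 + (5/6) x^3 + (13/24) x^4 + (11/40) x^5 + (79/720) x^6 + O(x^7).

a_0 = 1; a_1 = 1; a_2 = 3/2; a_3 = 5/6; a_4 = 13/24; a_5 = 11/40; a_6 = 79/720


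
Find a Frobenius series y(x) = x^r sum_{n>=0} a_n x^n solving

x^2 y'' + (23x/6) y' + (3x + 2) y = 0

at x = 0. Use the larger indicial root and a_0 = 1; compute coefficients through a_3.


Write in Frobenius form y'' + (p(x)/x) y' + (q(x)/x^2) y = 0:
  p(x) = 23/6,  q(x) = 3x + 2.
Indicial equation: r(r-1) + (23/6) r + (2) = 0 -> roots r_1 = -4/3, r_2 = -3/2.
Take r = r_1 = -4/3. Let y(x) = x^r sum_{n>=0} a_n x^n with a_0 = 1.
Substitute y = x^r sum a_n x^n and match x^{r+n}. The recurrence is
  D(n) a_n + 3 a_{n-1} = 0,  where D(n) = (r+n)(r+n-1) + (23/6)(r+n) + (2).
  a_n = -3 / D(n) * a_{n-1}.
Since the indicial polynomial factors as (r - r_1)(r - r_2), D(n) = (r_1 + n - r_1)(r_1 + n - r_2) = n(n + 1/6).
Evaluating step by step (a_0 = 1):
  n = 1: D(1) = 1(1 + 1/6) = 7/6; numerator = -3(1) = -3; a_1 = (-3)/(7/6) = -18/7
  n = 2: D(2) = 2(2 + 1/6) = 13/3; numerator = -3(-18/7) = 54/7; a_2 = (54/7)/(13/3) = 162/91
  n = 3: D(3) = 3(3 + 1/6) = 19/2; numerator = -3(162/91) = -486/91; a_3 = (-486/91)/(19/2) = -972/1729

r = -4/3; a_0 = 1; a_1 = -18/7; a_2 = 162/91; a_3 = -972/1729


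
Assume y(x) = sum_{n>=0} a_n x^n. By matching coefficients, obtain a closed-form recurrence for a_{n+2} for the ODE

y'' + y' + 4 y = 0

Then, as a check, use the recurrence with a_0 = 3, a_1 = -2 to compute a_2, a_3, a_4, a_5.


Substitute y = sum_n a_n x^n.
y''(x) has coefficient (n+2)(n+1) a_{n+2} at x^n;
y'(x) has coefficient (n+1) a_{n+1} at x^n;
4 y(x) has coefficient 4 a_n at x^n.
Matching x^n: (n+2)(n+1) a_{n+2} + (n+1) a_{n+1} + 4 a_n = 0.
Thus a_{n+2} = [-(n+1) a_{n+1} - 4 a_n] / ((n+1)(n+2)).

Check with a_0 = 3, a_1 = -2 (apply the recurrence for n = 0, 1, 2, 3): a_0 = 3, a_1 = -2, a_2 = -5, a_3 = 3, a_4 = 11/12, a_5 = -47/60.

a_(n+2) = [-(n+1) a_(n+1) - 4 a_n] / ((n+1)(n+2)); check: a_0 = 3, a_1 = -2, a_2 = -5, a_3 = 3, a_4 = 11/12, a_5 = -47/60


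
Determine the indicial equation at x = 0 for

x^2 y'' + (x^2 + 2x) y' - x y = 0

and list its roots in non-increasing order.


Divide by x^2 to reach normal form y'' + P_1(x) y' + P_2(x) y = 0 with P_1(x) = 1 + 2/x and P_2(x) = -1/x.
x = 0 is a singular point because the y'-coefficient 1 + 2/x has a pole at x = 0 and the y-coefficient -1/x has a pole at x = 0.
It is a regular singular point because x P_1(x) = p(x) = x + 2 and x^2 P_2(x) = q(x) = -x are polynomials, hence analytic at x = 0.
p(0) = 2,  q(0) = 0.
Indicial equation: r(r-1) + p(0) r + q(0) = 0, i.e. r^2 + (p(0) - 1) r + q(0) = 0, i.e. r^2 + 1 r = 0.
Discriminant: (1)^2 - 4(0) = 1, so r = (-1 ± 1)/2.
Solving: r_1 = 0, r_2 = -1.

indicial: r^2 + 1 r = 0; roots r_1 = 0, r_2 = -1


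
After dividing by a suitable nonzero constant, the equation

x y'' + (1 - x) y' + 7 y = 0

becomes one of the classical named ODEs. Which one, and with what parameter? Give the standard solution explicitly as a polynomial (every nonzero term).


The equation is already in a standard form:  x y'' + (1 - x) y' + 7 y = 0.
This matches the Laguerre equation x y'' + (1 - x) y' + n y = 0 with n = 7; the polynomial solution is L_7(x).
With y = sum_k a_k x^k, matching x^k gives (k+1)k a_{k+1} + (k+1) a_{k+1} - k a_k + n a_k = 0, i.e. (k+1)^2 a_{k+1} = (k - n) a_k = (k - 7) a_k. The right side vanishes at k = 7, so the series terminates at degree 7.
Standard normalization L_n(0) = 1 gives a_0 = 1. Work upward with a_{k+1} = (k - 7) a_k / (k+1)^2:
  a_1 = (0 - 7)(1) / 1^2 = -7/1 = -7
  a_2 = (1 - 7)(-7) / 2^2 = 42/4 = 21/2
  a_3 = (2 - 7)(21/2) / 3^2 = (-105/2)/9 = -35/6
  a_4 = (3 - 7)(-35/6) / 4^2 = (70/3)/16 = 35/24
  a_5 = (4 - 7)(35/24) / 5^2 = (-35/8)/25 = -7/40
  a_6 = (5 - 7)(-7/40) / 6^2 = (7/20)/36 = 7/720
  a_7 = (6 - 7)(7/720) / 7^2 = (-7/720)/49 = -1/5040
Hence L_7(x) = -x^7/5040 + 7 x^6/720 - 7 x^5/40 + 35 x^4/24 - 35 x^3/6 + 21 x^2/2 - 7 x + 1.

L_7(x); series = -x^7/5040 + 7 x^6/720 - 7 x^5/40 + 35 x^4/24 - 35 x^3/6 + 21 x^2/2 - 7 x + 1


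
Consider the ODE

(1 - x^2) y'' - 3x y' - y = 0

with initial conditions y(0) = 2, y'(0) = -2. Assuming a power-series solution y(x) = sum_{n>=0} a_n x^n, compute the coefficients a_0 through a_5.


Ansatz: y(x) = sum_{n>=0} a_n x^n, so y'(x) = sum_{n>=1} n a_n x^(n-1) and y''(x) = sum_{n>=2} n(n-1) a_n x^(n-2).
Substitute into P(x) y'' + Q(x) y' + R(x) y = 0 with P(x) = 1 - x^2, Q(x) = -3x, R(x) = -1, and match powers of x.
Initial conditions: a_0 = 2, a_1 = -2.
Setting the coefficient of each power of x to zero and solving order by order (substituting the coefficients already found):
  x^0: 2 a_2 - a_0 = 0  ->  2 a_2 = a_0 = 2  ->  a_2 = 1
  x^1: 6 a_3 - 4 a_1 = 0  ->  6 a_3 = 4 a_1 = -8  ->  a_3 = -4/3
  x^2: 12 a_4 - 9 a_2 = 0  ->  12 a_4 = 9 a_2 = 9  ->  a_4 = 3/4
  x^3: 20 a_5 - 16 a_3 = 0  ->  20 a_5 = 16 a_3 = -64/3  ->  a_5 = -16/15
Truncated series: y(x) = 2 - 2 x + x^2 - (4/3) x^3 + (3/4) x^4 - (16/15) x^5 + O(x^6).

a_0 = 2; a_1 = -2; a_2 = 1; a_3 = -4/3; a_4 = 3/4; a_5 = -16/15


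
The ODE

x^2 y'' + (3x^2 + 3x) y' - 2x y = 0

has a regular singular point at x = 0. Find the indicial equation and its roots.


Divide by x^2 to reach normal form y'' + P_1(x) y' + P_2(x) y = 0 with P_1(x) = 3 + 3/x and P_2(x) = -2/x.
x = 0 is a singular point because the y'-coefficient 3 + 3/x has a pole at x = 0 and the y-coefficient -2/x has a pole at x = 0.
It is a regular singular point because x P_1(x) = p(x) = 3x + 3 and x^2 P_2(x) = q(x) = -2x are polynomials, hence analytic at x = 0.
p(0) = 3,  q(0) = 0.
Indicial equation: r(r-1) + p(0) r + q(0) = 0, i.e. r^2 + (p(0) - 1) r + q(0) = 0, i.e. r^2 + 2 r = 0.
Discriminant: (2)^2 - 4(0) = 4, so r = (-2 ± 2)/2.
Solving: r_1 = 0, r_2 = -2.

indicial: r^2 + 2 r = 0; roots r_1 = 0, r_2 = -2


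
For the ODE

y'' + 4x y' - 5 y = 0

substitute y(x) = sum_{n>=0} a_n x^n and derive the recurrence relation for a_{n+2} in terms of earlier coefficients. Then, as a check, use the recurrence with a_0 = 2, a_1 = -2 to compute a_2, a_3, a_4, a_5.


Substitute y = sum_n a_n x^n.
y''(x) has coefficient (n+2)(n+1) a_{n+2} at x^n;
4 x y'(x) has coefficient 4 n a_n at x^n (shift);
-5 y(x) has coefficient -5 a_n at x^n.
Matching x^n: (n+2)(n+1) a_{n+2} + (4n - 5) a_n = 0.
Thus a_{n+2} = (-4n + 5) / ((n+1)(n+2)) * a_n.

Check with a_0 = 2, a_1 = -2 (apply the recurrence for n = 0, 1, 2, 3): a_0 = 2, a_1 = -2, a_2 = 5, a_3 = -1/3, a_4 = -5/4, a_5 = 7/60.

a_(n+2) = (-4n + 5) / ((n+1)(n+2)) * a_n; check: a_0 = 2, a_1 = -2, a_2 = 5, a_3 = -1/3, a_4 = -5/4, a_5 = 7/60


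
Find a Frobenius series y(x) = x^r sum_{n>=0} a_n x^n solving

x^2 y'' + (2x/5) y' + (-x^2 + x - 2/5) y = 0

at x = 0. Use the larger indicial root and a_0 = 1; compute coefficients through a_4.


Write in Frobenius form y'' + (p(x)/x) y' + (q(x)/x^2) y = 0:
  p(x) = 2/5,  q(x) = -x^2 + x - 2/5.
Indicial equation: r(r-1) + (2/5) r + (-2/5) = 0 -> roots r_1 = 1, r_2 = -2/5.
Take r = r_1 = 1. Let y(x) = x^r sum_{n>=0} a_n x^n with a_0 = 1.
Substitute y = x^r sum a_n x^n and match x^{r+n}. The recurrence is
  D(n) a_n + 1 a_{n-1} - 1 a_{n-2} = 0,  where D(n) = (r+n)(r+n-1) + (2/5)(r+n) + (-2/5).
  a_n = [-1 a_{n-1} + 1 a_{n-2}] / D(n).
Since the indicial polynomial factors as (r - r_1)(r - r_2), D(n) = (r_1 + n - r_1)(r_1 + n - r_2) = n(n + 7/5).
Evaluating step by step (a_0 = 1):
  n = 1: D(1) = 1(1 + 7/5) = 12/5; numerator = -1(1) = -1; a_1 = (-1)/(12/5) = -5/12
  n = 2: D(2) = 2(2 + 7/5) = 34/5; numerator = -1(-5/12) + 1(1) = 17/12; a_2 = (17/12)/(34/5) = 5/24
  n = 3: D(3) = 3(3 + 7/5) = 66/5; numerator = -1(5/24) + 1(-5/12) = -5/8; a_3 = (-5/8)/(66/5) = -25/528
  n = 4: D(4) = 4(4 + 7/5) = 108/5; numerator = -1(-25/528) + 1(5/24) = 45/176; a_4 = (45/176)/(108/5) = 25/2112

r = 1; a_0 = 1; a_1 = -5/12; a_2 = 5/24; a_3 = -25/528; a_4 = 25/2112


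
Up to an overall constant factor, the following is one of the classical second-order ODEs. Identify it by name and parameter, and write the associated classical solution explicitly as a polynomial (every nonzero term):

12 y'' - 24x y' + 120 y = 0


All three coefficients share the factor 12; dividing through by 12 gives  y'' - 2x y' + 10 y = 0.
This matches the Hermite equation y'' - 2x y' + 2n y = 0 with 2n = 10, so n = 5; the polynomial solution is H_5(x).
With y = sum_k a_k x^k, matching x^k gives (k+2)(k+1) a_{k+2} = 2(k - n) a_k = 2(k - 5) a_k. The right side vanishes at k = 5, so the series with the parity of 5 terminates at degree 5.
Standard normalization: leading coefficient of H_n is 2^n, so a_5 = 2^5 = 32. Work downward with a_k = (k+1)(k+2) a_{k+2} / (2(k - n)):
  a_3 = (4)(5)(32) / (2(3 - 5)) = 640/(-4) = -160
  a_1 = (2)(3)(-160) / (2(1 - 5)) = -960/(-8) = 120
Hence H_5(x) = 32 x^5 - 160 x^3 + 120 x.

H_5(x); series = 32 x^5 - 160 x^3 + 120 x


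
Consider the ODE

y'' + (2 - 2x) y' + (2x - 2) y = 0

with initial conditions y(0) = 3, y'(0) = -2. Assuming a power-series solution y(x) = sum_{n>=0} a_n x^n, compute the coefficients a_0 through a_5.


Ansatz: y(x) = sum_{n>=0} a_n x^n, so y'(x) = sum_{n>=1} n a_n x^(n-1) and y''(x) = sum_{n>=2} n(n-1) a_n x^(n-2).
Substitute into P(x) y'' + Q(x) y' + R(x) y = 0 with P(x) = 1, Q(x) = 2 - 2x, R(x) = 2x - 2, and match powers of x.
Initial conditions: a_0 = 3, a_1 = -2.
Setting the coefficient of each power of x to zero and solving order by order (substituting the coefficients already found):
  x^0: 2 a_2 + 2 a_1 - 2 a_0 = 0  ->  2 a_2 = -2 a_1 + 2 a_0 = 10  ->  a_2 = 5
  x^1: 6 a_3 + 4 a_2 - 4 a_1 + 2 a_0 = 0  ->  6 a_3 = -4 a_2 + 4 a_1 - 2 a_0 = -34  ->  a_3 = -17/3
  x^2: 12 a_4 + 6 a_3 - 6 a_2 + 2 a_1 = 0  ->  12 a_4 = -6 a_3 + 6 a_2 - 2 a_1 = 68  ->  a_4 = 17/3
  x^3: 20 a_5 + 8 a_4 - 8 a_3 + 2 a_2 = 0  ->  20 a_5 = -8 a_4 + 8 a_3 - 2 a_2 = -302/3  ->  a_5 = -151/30
Truncated series: y(x) = 3 - 2 x + 5 x^2 - (17/3) x^3 + (17/3) x^4 - (151/30) x^5 + O(x^6).

a_0 = 3; a_1 = -2; a_2 = 5; a_3 = -17/3; a_4 = 17/3; a_5 = -151/30


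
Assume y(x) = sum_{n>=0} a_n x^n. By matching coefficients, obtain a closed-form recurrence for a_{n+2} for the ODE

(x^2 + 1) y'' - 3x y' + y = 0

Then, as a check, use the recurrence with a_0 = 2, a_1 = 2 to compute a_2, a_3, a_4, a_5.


Substitute y = sum_n a_n x^n.
(1 + 1 x^2) y'' contributes (n+2)(n+1) a_{n+2} + n(n-1) a_n at x^n.
-3 x y'(x) contributes -3 n a_n at x^n.
y(x) contributes 1 a_n at x^n.
Matching x^n: (n+2)(n+1) a_{n+2} + (n(n-1) - 3 n + 1) a_n = 0.
Thus a_{n+2} = (-n(n-1) + 3 n - 1) / ((n+1)(n+2)) * a_n.

Check with a_0 = 2, a_1 = 2 (apply the recurrence for n = 0, 1, 2, 3): a_0 = 2, a_1 = 2, a_2 = -1, a_3 = 2/3, a_4 = -1/4, a_5 = 1/15.

a_(n+2) = (-n(n-1) + 3 n - 1) / ((n+1)(n+2)) * a_n; check: a_0 = 2, a_1 = 2, a_2 = -1, a_3 = 2/3, a_4 = -1/4, a_5 = 1/15


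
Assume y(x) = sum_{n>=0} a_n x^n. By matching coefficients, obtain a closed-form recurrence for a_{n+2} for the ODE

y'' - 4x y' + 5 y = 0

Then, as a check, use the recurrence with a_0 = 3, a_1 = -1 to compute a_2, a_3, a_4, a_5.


Substitute y = sum_n a_n x^n.
y''(x) has coefficient (n+2)(n+1) a_{n+2} at x^n;
-4 x y'(x) has coefficient -4 n a_n at x^n (shift);
5 y(x) has coefficient 5 a_n at x^n.
Matching x^n: (n+2)(n+1) a_{n+2} + (-4n + 5) a_n = 0.
Thus a_{n+2} = (4n - 5) / ((n+1)(n+2)) * a_n.

Check with a_0 = 3, a_1 = -1 (apply the recurrence for n = 0, 1, 2, 3): a_0 = 3, a_1 = -1, a_2 = -15/2, a_3 = 1/6, a_4 = -15/8, a_5 = 7/120.

a_(n+2) = (4n - 5) / ((n+1)(n+2)) * a_n; check: a_0 = 3, a_1 = -1, a_2 = -15/2, a_3 = 1/6, a_4 = -15/8, a_5 = 7/120


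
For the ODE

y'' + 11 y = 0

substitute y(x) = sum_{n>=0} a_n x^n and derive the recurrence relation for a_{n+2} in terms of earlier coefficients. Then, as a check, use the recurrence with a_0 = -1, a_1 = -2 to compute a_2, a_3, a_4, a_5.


Substitute y = sum_n a_n x^n into y'' + (const) y = 0.
y''(x) = sum_{n>=0} (n+2)(n+1) a_{n+2} x^n.
The ODE becomes sum_n [(n+2)(n+1) a_{n+2} + 11 a_n] x^n = 0.
Setting each coefficient to zero gives the recurrence:
  (n+2)(n+1) a_{n+2} + 11 a_n = 0,
  a_{n+2} = -11 / ((n+1)(n+2)) a_n.

Check with a_0 = -1, a_1 = -2 (apply the recurrence for n = 0, 1, 2, 3): a_0 = -1, a_1 = -2, a_2 = 11/2, a_3 = 11/3, a_4 = -121/24, a_5 = -121/60.

a_{n+2} = -11/((n+1)(n+2)) * a_n; check: a_0 = -1, a_1 = -2, a_2 = 11/2, a_3 = 11/3, a_4 = -121/24, a_5 = -121/60


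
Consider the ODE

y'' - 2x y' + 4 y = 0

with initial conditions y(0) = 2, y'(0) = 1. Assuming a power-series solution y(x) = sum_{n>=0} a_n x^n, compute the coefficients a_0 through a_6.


Ansatz: y(x) = sum_{n>=0} a_n x^n, so y'(x) = sum_{n>=1} n a_n x^(n-1) and y''(x) = sum_{n>=2} n(n-1) a_n x^(n-2).
Substitute into P(x) y'' + Q(x) y' + R(x) y = 0 with P(x) = 1, Q(x) = -2x, R(x) = 4, and match powers of x.
Initial conditions: a_0 = 2, a_1 = 1.
Setting the coefficient of each power of x to zero and solving order by order (substituting the coefficients already found):
  x^0: 2 a_2 + 4 a_0 = 0  ->  2 a_2 = -4 a_0 = -8  ->  a_2 = -4
  x^1: 6 a_3 + 2 a_1 = 0  ->  6 a_3 = -2 a_1 = -2  ->  a_3 = -1/3
  x^2: 12 a_4 = 0  ->  a_4 = 0
  x^3: 20 a_5 - 2 a_3 = 0  ->  20 a_5 = 2 a_3 = -2/3  ->  a_5 = -1/30
  x^4: 30 a_6 - 4 a_4 = 0  ->  30 a_6 = 4 a_4 = 0  ->  a_6 = 0
Truncated series: y(x) = 2 + x - 4 x^2 - (1/3) x^3 - (1/30) x^5 + O(x^7).

a_0 = 2; a_1 = 1; a_2 = -4; a_3 = -1/3; a_4 = 0; a_5 = -1/30; a_6 = 0


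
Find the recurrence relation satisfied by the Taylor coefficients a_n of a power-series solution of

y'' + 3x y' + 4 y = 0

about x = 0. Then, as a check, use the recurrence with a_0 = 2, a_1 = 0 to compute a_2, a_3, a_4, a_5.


Substitute y = sum_n a_n x^n.
y''(x) has coefficient (n+2)(n+1) a_{n+2} at x^n;
3 x y'(x) has coefficient 3 n a_n at x^n (shift);
4 y(x) has coefficient 4 a_n at x^n.
Matching x^n: (n+2)(n+1) a_{n+2} + (3n + 4) a_n = 0.
Thus a_{n+2} = (-3n - 4) / ((n+1)(n+2)) * a_n.

Check with a_0 = 2, a_1 = 0 (apply the recurrence for n = 0, 1, 2, 3): a_0 = 2, a_1 = 0, a_2 = -4, a_3 = 0, a_4 = 10/3, a_5 = 0.

a_(n+2) = (-3n - 4) / ((n+1)(n+2)) * a_n; check: a_0 = 2, a_1 = 0, a_2 = -4, a_3 = 0, a_4 = 10/3, a_5 = 0


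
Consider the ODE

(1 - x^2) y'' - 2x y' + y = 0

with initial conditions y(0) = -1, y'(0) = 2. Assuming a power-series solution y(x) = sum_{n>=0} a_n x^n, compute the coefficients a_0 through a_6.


Ansatz: y(x) = sum_{n>=0} a_n x^n, so y'(x) = sum_{n>=1} n a_n x^(n-1) and y''(x) = sum_{n>=2} n(n-1) a_n x^(n-2).
Substitute into P(x) y'' + Q(x) y' + R(x) y = 0 with P(x) = 1 - x^2, Q(x) = -2x, R(x) = 1, and match powers of x.
Initial conditions: a_0 = -1, a_1 = 2.
Setting the coefficient of each power of x to zero and solving order by order (substituting the coefficients already found):
  x^0: 2 a_2 + a_0 = 0  ->  2 a_2 = -a_0 = 1  ->  a_2 = 1/2
  x^1: 6 a_3 - a_1 = 0  ->  6 a_3 = a_1 = 2  ->  a_3 = 1/3
  x^2: 12 a_4 - 5 a_2 = 0  ->  12 a_4 = 5 a_2 = 5/2  ->  a_4 = 5/24
  x^3: 20 a_5 - 11 a_3 = 0  ->  20 a_5 = 11 a_3 = 11/3  ->  a_5 = 11/60
  x^4: 30 a_6 - 19 a_4 = 0  ->  30 a_6 = 19 a_4 = 95/24  ->  a_6 = 19/144
Truncated series: y(x) = -1 + 2 x + (1/2) x^2 + (1/3) x^3 + (5/24) x^4 + (11/60) x^5 + (19/144) x^6 + O(x^7).

a_0 = -1; a_1 = 2; a_2 = 1/2; a_3 = 1/3; a_4 = 5/24; a_5 = 11/60; a_6 = 19/144


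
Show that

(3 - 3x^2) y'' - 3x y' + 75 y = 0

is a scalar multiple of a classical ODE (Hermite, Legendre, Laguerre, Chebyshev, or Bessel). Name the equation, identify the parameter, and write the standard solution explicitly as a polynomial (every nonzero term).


All three coefficients share the factor 3; dividing through by 3 gives  (1 - x^2) y'' - x y' + 25 y = 0.
This matches the Chebyshev equation (1 - x^2) y'' - x y' + n^2 y = 0 (note the -x y' term, not -2x y') with n^2 = 25, so n = 5; the polynomial solution is T_5(x).
With y = sum_k a_k x^k, matching x^k gives (k+2)(k+1) a_{k+2} = (k^2 - n^2) a_k = (k - 5)(k + 5) a_k. The right side vanishes at k = 5, so the series with the parity of 5 terminates at degree 5.
Standard normalization: leading coefficient of T_n is 2^(n-1), so a_5 = 2^4 = 16. Work downward with a_k = (k+1)(k+2) a_{k+2} / ((k - 5)(k + 5)):
  a_3 = (4)(5)(16) / ((3 - 5)(3 + 5)) = 320/(-16) = -20
  a_1 = (2)(3)(-20) / ((1 - 5)(1 + 5)) = -120/(-24) = 5
Hence T_5(x) = 16 x^5 - 20 x^3 + 5 x.

T_5(x); series = 16 x^5 - 20 x^3 + 5 x


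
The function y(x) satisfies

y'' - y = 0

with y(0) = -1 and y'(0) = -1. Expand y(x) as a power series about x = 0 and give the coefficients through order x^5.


Ansatz: y(x) = sum_{n>=0} a_n x^n, so y'(x) = sum_{n>=1} n a_n x^(n-1) and y''(x) = sum_{n>=2} n(n-1) a_n x^(n-2).
Substitute into P(x) y'' + Q(x) y' + R(x) y = 0 with P(x) = 1, Q(x) = 0, R(x) = -1, and match powers of x.
Initial conditions: a_0 = -1, a_1 = -1.
Setting the coefficient of each power of x to zero and solving order by order (substituting the coefficients already found):
  x^0: 2 a_2 - a_0 = 0  ->  2 a_2 = a_0 = -1  ->  a_2 = -1/2
  x^1: 6 a_3 - a_1 = 0  ->  6 a_3 = a_1 = -1  ->  a_3 = -1/6
  x^2: 12 a_4 - a_2 = 0  ->  12 a_4 = a_2 = -1/2  ->  a_4 = -1/24
  x^3: 20 a_5 - a_3 = 0  ->  20 a_5 = a_3 = -1/6  ->  a_5 = -1/120
Truncated series: y(x) = -1 - x - (1/2) x^2 - (1/6) x^3 - (1/24) x^4 - (1/120) x^5 + O(x^6).

a_0 = -1; a_1 = -1; a_2 = -1/2; a_3 = -1/6; a_4 = -1/24; a_5 = -1/120


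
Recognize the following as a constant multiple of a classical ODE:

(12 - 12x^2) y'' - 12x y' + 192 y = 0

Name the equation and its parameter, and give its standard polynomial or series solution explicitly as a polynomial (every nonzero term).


All three coefficients share the factor 12; dividing through by 12 gives  (1 - x^2) y'' - x y' + 16 y = 0.
This matches the Chebyshev equation (1 - x^2) y'' - x y' + n^2 y = 0 (note the -x y' term, not -2x y') with n^2 = 16, so n = 4; the polynomial solution is T_4(x).
With y = sum_k a_k x^k, matching x^k gives (k+2)(k+1) a_{k+2} = (k^2 - n^2) a_k = (k - 4)(k + 4) a_k. The right side vanishes at k = 4, so the series with the parity of 4 terminates at degree 4.
Standard normalization: leading coefficient of T_n is 2^(n-1), so a_4 = 2^3 = 8. Work downward with a_k = (k+1)(k+2) a_{k+2} / ((k - 4)(k + 4)):
  a_2 = (3)(4)(8) / ((2 - 4)(2 + 4)) = 96/(-12) = -8
  a_0 = (1)(2)(-8) / ((0 - 4)(0 + 4)) = -16/(-16) = 1
Hence T_4(x) = 8 x^4 - 8 x^2 + 1.

T_4(x); series = 8 x^4 - 8 x^2 + 1


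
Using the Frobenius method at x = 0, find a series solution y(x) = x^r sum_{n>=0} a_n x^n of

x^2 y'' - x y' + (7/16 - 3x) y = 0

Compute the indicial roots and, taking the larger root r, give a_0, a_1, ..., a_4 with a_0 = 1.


Write in Frobenius form y'' + (p(x)/x) y' + (q(x)/x^2) y = 0:
  p(x) = -1,  q(x) = 7/16 - 3x.
Indicial equation: r(r-1) + (-1) r + (7/16) = 0 -> roots r_1 = 7/4, r_2 = 1/4.
Take r = r_1 = 7/4. Let y(x) = x^r sum_{n>=0} a_n x^n with a_0 = 1.
Substitute y = x^r sum a_n x^n and match x^{r+n}. The recurrence is
  D(n) a_n - 3 a_{n-1} = 0,  where D(n) = (r+n)(r+n-1) + (-1)(r+n) + (7/16).
  a_n = 3 / D(n) * a_{n-1}.
Since the indicial polynomial factors as (r - r_1)(r - r_2), D(n) = (r_1 + n - r_1)(r_1 + n - r_2) = n(n + 3/2).
Evaluating step by step (a_0 = 1):
  n = 1: D(1) = 1(1 + 3/2) = 5/2; numerator = 3(1) = 3; a_1 = (3)/(5/2) = 6/5
  n = 2: D(2) = 2(2 + 3/2) = 7; numerator = 3(6/5) = 18/5; a_2 = (18/5)/(7) = 18/35
  n = 3: D(3) = 3(3 + 3/2) = 27/2; numerator = 3(18/35) = 54/35; a_3 = (54/35)/(27/2) = 4/35
  n = 4: D(4) = 4(4 + 3/2) = 22; numerator = 3(4/35) = 12/35; a_4 = (12/35)/(22) = 6/385

r = 7/4; a_0 = 1; a_1 = 6/5; a_2 = 18/35; a_3 = 4/35; a_4 = 6/385


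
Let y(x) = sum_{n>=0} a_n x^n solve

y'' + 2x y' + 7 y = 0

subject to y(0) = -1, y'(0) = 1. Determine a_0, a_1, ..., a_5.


Ansatz: y(x) = sum_{n>=0} a_n x^n, so y'(x) = sum_{n>=1} n a_n x^(n-1) and y''(x) = sum_{n>=2} n(n-1) a_n x^(n-2).
Substitute into P(x) y'' + Q(x) y' + R(x) y = 0 with P(x) = 1, Q(x) = 2x, R(x) = 7, and match powers of x.
Initial conditions: a_0 = -1, a_1 = 1.
Setting the coefficient of each power of x to zero and solving order by order (substituting the coefficients already found):
  x^0: 2 a_2 + 7 a_0 = 0  ->  2 a_2 = -7 a_0 = 7  ->  a_2 = 7/2
  x^1: 6 a_3 + 9 a_1 = 0  ->  6 a_3 = -9 a_1 = -9  ->  a_3 = -3/2
  x^2: 12 a_4 + 11 a_2 = 0  ->  12 a_4 = -11 a_2 = -77/2  ->  a_4 = -77/24
  x^3: 20 a_5 + 13 a_3 = 0  ->  20 a_5 = -13 a_3 = 39/2  ->  a_5 = 39/40
Truncated series: y(x) = -1 + x + (7/2) x^2 - (3/2) x^3 - (77/24) x^4 + (39/40) x^5 + O(x^6).

a_0 = -1; a_1 = 1; a_2 = 7/2; a_3 = -3/2; a_4 = -77/24; a_5 = 39/40


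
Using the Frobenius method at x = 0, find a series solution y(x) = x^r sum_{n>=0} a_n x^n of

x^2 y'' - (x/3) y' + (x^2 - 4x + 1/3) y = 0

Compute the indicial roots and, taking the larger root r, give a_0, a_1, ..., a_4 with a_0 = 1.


Write in Frobenius form y'' + (p(x)/x) y' + (q(x)/x^2) y = 0:
  p(x) = -1/3,  q(x) = x^2 - 4x + 1/3.
Indicial equation: r(r-1) + (-1/3) r + (1/3) = 0 -> roots r_1 = 1, r_2 = 1/3.
Take r = r_1 = 1. Let y(x) = x^r sum_{n>=0} a_n x^n with a_0 = 1.
Substitute y = x^r sum a_n x^n and match x^{r+n}. The recurrence is
  D(n) a_n - 4 a_{n-1} + 1 a_{n-2} = 0,  where D(n) = (r+n)(r+n-1) + (-1/3)(r+n) + (1/3).
  a_n = [4 a_{n-1} - 1 a_{n-2}] / D(n).
Since the indicial polynomial factors as (r - r_1)(r - r_2), D(n) = (r_1 + n - r_1)(r_1 + n - r_2) = n(n + 2/3).
Evaluating step by step (a_0 = 1):
  n = 1: D(1) = 1(1 + 2/3) = 5/3; numerator = 4(1) = 4; a_1 = (4)/(5/3) = 12/5
  n = 2: D(2) = 2(2 + 2/3) = 16/3; numerator = 4(12/5) - 1(1) = 43/5; a_2 = (43/5)/(16/3) = 129/80
  n = 3: D(3) = 3(3 + 2/3) = 11; numerator = 4(129/80) - 1(12/5) = 81/20; a_3 = (81/20)/(11) = 81/220
  n = 4: D(4) = 4(4 + 2/3) = 56/3; numerator = 4(81/220) - 1(129/80) = -123/880; a_4 = (-123/880)/(56/3) = -369/49280

r = 1; a_0 = 1; a_1 = 12/5; a_2 = 129/80; a_3 = 81/220; a_4 = -369/49280


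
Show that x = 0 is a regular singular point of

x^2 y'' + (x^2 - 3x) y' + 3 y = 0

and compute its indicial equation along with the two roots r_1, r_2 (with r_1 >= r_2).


Divide by x^2 to reach normal form y'' + P_1(x) y' + P_2(x) y = 0 with P_1(x) = 1 - 3/x and P_2(x) = 3/x^2.
x = 0 is a singular point because the y'-coefficient 1 - 3/x has a pole at x = 0 and the y-coefficient 3/x^2 has a pole at x = 0.
It is a regular singular point because x P_1(x) = p(x) = x - 3 and x^2 P_2(x) = q(x) = 3 are polynomials, hence analytic at x = 0.
p(0) = -3,  q(0) = 3.
Indicial equation: r(r-1) + p(0) r + q(0) = 0, i.e. r^2 + (p(0) - 1) r + q(0) = 0, i.e. r^2 - 4 r + 3 = 0.
Discriminant: (-4)^2 - 4(3) = 4, so r = (4 ± 2)/2.
Solving: r_1 = 3, r_2 = 1.

indicial: r^2 - 4 r + 3 = 0; roots r_1 = 3, r_2 = 1


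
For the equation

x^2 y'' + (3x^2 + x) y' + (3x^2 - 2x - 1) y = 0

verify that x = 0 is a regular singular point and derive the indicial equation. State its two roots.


Divide by x^2 to reach normal form y'' + P_1(x) y' + P_2(x) y = 0 with P_1(x) = 3 + 1/x and P_2(x) = 3 - 2/x - 1/x^2.
x = 0 is a singular point because the y'-coefficient 3 + 1/x has a pole at x = 0 and the y-coefficient 3 - 2/x - 1/x^2 has a pole at x = 0.
It is a regular singular point because x P_1(x) = p(x) = 3x + 1 and x^2 P_2(x) = q(x) = 3x^2 - 2x - 1 are polynomials, hence analytic at x = 0.
p(0) = 1,  q(0) = -1.
Indicial equation: r(r-1) + p(0) r + q(0) = 0, i.e. r^2 + (p(0) - 1) r + q(0) = 0, i.e. r^2 - 1 = 0.
Discriminant: (0)^2 - 4(-1) = 4, so r = (0 ± 2)/2.
Solving: r_1 = 1, r_2 = -1.

indicial: r^2 - 1 = 0; roots r_1 = 1, r_2 = -1


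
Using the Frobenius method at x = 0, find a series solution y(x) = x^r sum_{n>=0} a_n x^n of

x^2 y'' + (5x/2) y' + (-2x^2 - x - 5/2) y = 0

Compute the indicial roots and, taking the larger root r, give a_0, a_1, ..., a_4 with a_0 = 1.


Write in Frobenius form y'' + (p(x)/x) y' + (q(x)/x^2) y = 0:
  p(x) = 5/2,  q(x) = -2x^2 - x - 5/2.
Indicial equation: r(r-1) + (5/2) r + (-5/2) = 0 -> roots r_1 = 1, r_2 = -5/2.
Take r = r_1 = 1. Let y(x) = x^r sum_{n>=0} a_n x^n with a_0 = 1.
Substitute y = x^r sum a_n x^n and match x^{r+n}. The recurrence is
  D(n) a_n - 1 a_{n-1} - 2 a_{n-2} = 0,  where D(n) = (r+n)(r+n-1) + (5/2)(r+n) + (-5/2).
  a_n = [1 a_{n-1} + 2 a_{n-2}] / D(n).
Since the indicial polynomial factors as (r - r_1)(r - r_2), D(n) = (r_1 + n - r_1)(r_1 + n - r_2) = n(n + 7/2).
Evaluating step by step (a_0 = 1):
  n = 1: D(1) = 1(1 + 7/2) = 9/2; numerator = 1(1) = 1; a_1 = (1)/(9/2) = 2/9
  n = 2: D(2) = 2(2 + 7/2) = 11; numerator = 1(2/9) + 2(1) = 20/9; a_2 = (20/9)/(11) = 20/99
  n = 3: D(3) = 3(3 + 7/2) = 39/2; numerator = 1(20/99) + 2(2/9) = 64/99; a_3 = (64/99)/(39/2) = 128/3861
  n = 4: D(4) = 4(4 + 7/2) = 30; numerator = 1(128/3861) + 2(20/99) = 1688/3861; a_4 = (1688/3861)/(30) = 844/57915

r = 1; a_0 = 1; a_1 = 2/9; a_2 = 20/99; a_3 = 128/3861; a_4 = 844/57915


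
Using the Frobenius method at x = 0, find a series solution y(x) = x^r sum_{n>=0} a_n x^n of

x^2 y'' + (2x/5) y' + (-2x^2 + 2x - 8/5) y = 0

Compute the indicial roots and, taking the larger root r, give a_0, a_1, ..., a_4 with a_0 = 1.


Write in Frobenius form y'' + (p(x)/x) y' + (q(x)/x^2) y = 0:
  p(x) = 2/5,  q(x) = -2x^2 + 2x - 8/5.
Indicial equation: r(r-1) + (2/5) r + (-8/5) = 0 -> roots r_1 = 8/5, r_2 = -1.
Take r = r_1 = 8/5. Let y(x) = x^r sum_{n>=0} a_n x^n with a_0 = 1.
Substitute y = x^r sum a_n x^n and match x^{r+n}. The recurrence is
  D(n) a_n + 2 a_{n-1} - 2 a_{n-2} = 0,  where D(n) = (r+n)(r+n-1) + (2/5)(r+n) + (-8/5).
  a_n = [-2 a_{n-1} + 2 a_{n-2}] / D(n).
Since the indicial polynomial factors as (r - r_1)(r - r_2), D(n) = (r_1 + n - r_1)(r_1 + n - r_2) = n(n + 13/5).
Evaluating step by step (a_0 = 1):
  n = 1: D(1) = 1(1 + 13/5) = 18/5; numerator = -2(1) = -2; a_1 = (-2)/(18/5) = -5/9
  n = 2: D(2) = 2(2 + 13/5) = 46/5; numerator = -2(-5/9) + 2(1) = 28/9; a_2 = (28/9)/(46/5) = 70/207
  n = 3: D(3) = 3(3 + 13/5) = 84/5; numerator = -2(70/207) + 2(-5/9) = -370/207; a_3 = (-370/207)/(84/5) = -925/8694
  n = 4: D(4) = 4(4 + 13/5) = 132/5; numerator = -2(-925/8694) + 2(70/207) = 3865/4347; a_4 = (3865/4347)/(132/5) = 19325/573804

r = 8/5; a_0 = 1; a_1 = -5/9; a_2 = 70/207; a_3 = -925/8694; a_4 = 19325/573804


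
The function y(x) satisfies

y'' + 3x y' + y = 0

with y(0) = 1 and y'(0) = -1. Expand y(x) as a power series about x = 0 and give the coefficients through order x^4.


Ansatz: y(x) = sum_{n>=0} a_n x^n, so y'(x) = sum_{n>=1} n a_n x^(n-1) and y''(x) = sum_{n>=2} n(n-1) a_n x^(n-2).
Substitute into P(x) y'' + Q(x) y' + R(x) y = 0 with P(x) = 1, Q(x) = 3x, R(x) = 1, and match powers of x.
Initial conditions: a_0 = 1, a_1 = -1.
Setting the coefficient of each power of x to zero and solving order by order (substituting the coefficients already found):
  x^0: 2 a_2 + a_0 = 0  ->  2 a_2 = -a_0 = -1  ->  a_2 = -1/2
  x^1: 6 a_3 + 4 a_1 = 0  ->  6 a_3 = -4 a_1 = 4  ->  a_3 = 2/3
  x^2: 12 a_4 + 7 a_2 = 0  ->  12 a_4 = -7 a_2 = 7/2  ->  a_4 = 7/24
Truncated series: y(x) = 1 - x - (1/2) x^2 + (2/3) x^3 + (7/24) x^4 + O(x^5).

a_0 = 1; a_1 = -1; a_2 = -1/2; a_3 = 2/3; a_4 = 7/24


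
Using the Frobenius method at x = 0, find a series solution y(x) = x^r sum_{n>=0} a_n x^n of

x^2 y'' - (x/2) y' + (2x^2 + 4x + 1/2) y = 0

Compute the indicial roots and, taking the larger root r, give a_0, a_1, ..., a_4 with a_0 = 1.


Write in Frobenius form y'' + (p(x)/x) y' + (q(x)/x^2) y = 0:
  p(x) = -1/2,  q(x) = 2x^2 + 4x + 1/2.
Indicial equation: r(r-1) + (-1/2) r + (1/2) = 0 -> roots r_1 = 1, r_2 = 1/2.
Take r = r_1 = 1. Let y(x) = x^r sum_{n>=0} a_n x^n with a_0 = 1.
Substitute y = x^r sum a_n x^n and match x^{r+n}. The recurrence is
  D(n) a_n + 4 a_{n-1} + 2 a_{n-2} = 0,  where D(n) = (r+n)(r+n-1) + (-1/2)(r+n) + (1/2).
  a_n = [-4 a_{n-1} - 2 a_{n-2}] / D(n).
Since the indicial polynomial factors as (r - r_1)(r - r_2), D(n) = (r_1 + n - r_1)(r_1 + n - r_2) = n(n + 1/2).
Evaluating step by step (a_0 = 1):
  n = 1: D(1) = 1(1 + 1/2) = 3/2; numerator = -4(1) = -4; a_1 = (-4)/(3/2) = -8/3
  n = 2: D(2) = 2(2 + 1/2) = 5; numerator = -4(-8/3) - 2(1) = 26/3; a_2 = (26/3)/(5) = 26/15
  n = 3: D(3) = 3(3 + 1/2) = 21/2; numerator = -4(26/15) - 2(-8/3) = -8/5; a_3 = (-8/5)/(21/2) = -16/105
  n = 4: D(4) = 4(4 + 1/2) = 18; numerator = -4(-16/105) - 2(26/15) = -20/7; a_4 = (-20/7)/(18) = -10/63

r = 1; a_0 = 1; a_1 = -8/3; a_2 = 26/15; a_3 = -16/105; a_4 = -10/63


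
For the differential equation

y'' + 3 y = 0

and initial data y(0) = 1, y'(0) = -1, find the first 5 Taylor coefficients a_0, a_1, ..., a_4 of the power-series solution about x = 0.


Ansatz: y(x) = sum_{n>=0} a_n x^n, so y'(x) = sum_{n>=1} n a_n x^(n-1) and y''(x) = sum_{n>=2} n(n-1) a_n x^(n-2).
Substitute into P(x) y'' + Q(x) y' + R(x) y = 0 with P(x) = 1, Q(x) = 0, R(x) = 3, and match powers of x.
Initial conditions: a_0 = 1, a_1 = -1.
Setting the coefficient of each power of x to zero and solving order by order (substituting the coefficients already found):
  x^0: 2 a_2 + 3 a_0 = 0  ->  2 a_2 = -3 a_0 = -3  ->  a_2 = -3/2
  x^1: 6 a_3 + 3 a_1 = 0  ->  6 a_3 = -3 a_1 = 3  ->  a_3 = 1/2
  x^2: 12 a_4 + 3 a_2 = 0  ->  12 a_4 = -3 a_2 = 9/2  ->  a_4 = 3/8
Truncated series: y(x) = 1 - x - (3/2) x^2 + (1/2) x^3 + (3/8) x^4 + O(x^5).

a_0 = 1; a_1 = -1; a_2 = -3/2; a_3 = 1/2; a_4 = 3/8


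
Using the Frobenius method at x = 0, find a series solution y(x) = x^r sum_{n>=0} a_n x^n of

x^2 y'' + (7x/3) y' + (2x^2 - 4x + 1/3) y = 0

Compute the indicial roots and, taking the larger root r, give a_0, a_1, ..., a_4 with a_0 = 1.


Write in Frobenius form y'' + (p(x)/x) y' + (q(x)/x^2) y = 0:
  p(x) = 7/3,  q(x) = 2x^2 - 4x + 1/3.
Indicial equation: r(r-1) + (7/3) r + (1/3) = 0 -> roots r_1 = -1/3, r_2 = -1.
Take r = r_1 = -1/3. Let y(x) = x^r sum_{n>=0} a_n x^n with a_0 = 1.
Substitute y = x^r sum a_n x^n and match x^{r+n}. The recurrence is
  D(n) a_n - 4 a_{n-1} + 2 a_{n-2} = 0,  where D(n) = (r+n)(r+n-1) + (7/3)(r+n) + (1/3).
  a_n = [4 a_{n-1} - 2 a_{n-2}] / D(n).
Since the indicial polynomial factors as (r - r_1)(r - r_2), D(n) = (r_1 + n - r_1)(r_1 + n - r_2) = n(n + 2/3).
Evaluating step by step (a_0 = 1):
  n = 1: D(1) = 1(1 + 2/3) = 5/3; numerator = 4(1) = 4; a_1 = (4)/(5/3) = 12/5
  n = 2: D(2) = 2(2 + 2/3) = 16/3; numerator = 4(12/5) - 2(1) = 38/5; a_2 = (38/5)/(16/3) = 57/40
  n = 3: D(3) = 3(3 + 2/3) = 11; numerator = 4(57/40) - 2(12/5) = 9/10; a_3 = (9/10)/(11) = 9/110
  n = 4: D(4) = 4(4 + 2/3) = 56/3; numerator = 4(9/110) - 2(57/40) = -111/44; a_4 = (-111/44)/(56/3) = -333/2464

r = -1/3; a_0 = 1; a_1 = 12/5; a_2 = 57/40; a_3 = 9/110; a_4 = -333/2464


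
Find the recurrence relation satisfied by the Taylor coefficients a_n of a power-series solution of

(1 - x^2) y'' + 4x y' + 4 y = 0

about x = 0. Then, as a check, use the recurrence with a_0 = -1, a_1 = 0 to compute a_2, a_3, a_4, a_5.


Substitute y = sum_n a_n x^n.
(1 - 1 x^2) y'' contributes (n+2)(n+1) a_{n+2} - n(n-1) a_n at x^n.
4 x y'(x) contributes 4 n a_n at x^n.
4 y(x) contributes 4 a_n at x^n.
Matching x^n: (n+2)(n+1) a_{n+2} + (-n(n-1) + 4 n + 4) a_n = 0.
Thus a_{n+2} = (n(n-1) - 4 n - 4) / ((n+1)(n+2)) * a_n.

Check with a_0 = -1, a_1 = 0 (apply the recurrence for n = 0, 1, 2, 3): a_0 = -1, a_1 = 0, a_2 = 2, a_3 = 0, a_4 = -5/3, a_5 = 0.

a_(n+2) = (n(n-1) - 4 n - 4) / ((n+1)(n+2)) * a_n; check: a_0 = -1, a_1 = 0, a_2 = 2, a_3 = 0, a_4 = -5/3, a_5 = 0
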